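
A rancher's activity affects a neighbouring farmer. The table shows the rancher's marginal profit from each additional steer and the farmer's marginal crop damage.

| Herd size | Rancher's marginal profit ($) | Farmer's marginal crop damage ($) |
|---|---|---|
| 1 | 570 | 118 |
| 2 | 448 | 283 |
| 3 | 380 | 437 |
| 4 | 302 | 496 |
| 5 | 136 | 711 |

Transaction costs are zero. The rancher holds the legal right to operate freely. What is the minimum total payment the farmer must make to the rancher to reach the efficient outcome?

Left alone the rancher would choose level 5 (marginal profit stays positive).
Efficient level: k* = 2 (marginal profit ≥ marginal crop damage through 2).
The farmer must at least cover the rancher's forgone profit from cutting 5→2: 380 + 302 + 136 = 818.

$818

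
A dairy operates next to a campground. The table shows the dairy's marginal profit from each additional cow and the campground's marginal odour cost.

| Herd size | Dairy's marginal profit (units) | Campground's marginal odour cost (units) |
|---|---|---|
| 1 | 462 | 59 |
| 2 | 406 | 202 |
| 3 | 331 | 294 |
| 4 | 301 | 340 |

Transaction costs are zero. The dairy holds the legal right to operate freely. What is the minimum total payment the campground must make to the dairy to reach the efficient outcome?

301

Left alone the dairy would choose level 4 (marginal profit stays positive).
Efficient level: k* = 3 (marginal profit ≥ marginal odour cost through 3).
The campground must at least cover the dairy's forgone profit from cutting 4→3: 301 = 301.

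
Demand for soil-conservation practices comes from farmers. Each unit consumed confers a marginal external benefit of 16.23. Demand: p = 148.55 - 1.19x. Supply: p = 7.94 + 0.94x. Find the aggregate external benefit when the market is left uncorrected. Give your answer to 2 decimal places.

Market equilibrium (private): 7.94 + 0.94x = 148.55 - 1.19x → x_m = 66.0141.
Total external benefit = MEB × x_m = 16.23 × 66.0141 = 1071.4088.

1071.41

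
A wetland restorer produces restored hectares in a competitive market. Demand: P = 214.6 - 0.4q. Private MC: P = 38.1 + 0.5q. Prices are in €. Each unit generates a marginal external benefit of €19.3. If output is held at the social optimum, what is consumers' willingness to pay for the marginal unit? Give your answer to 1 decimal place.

P = €127.6

Social marginal cost = private MC − MEB = 18.8 + 0.5q.
Set SMC = demand: 18.8 + 0.5q = 214.6 - 0.4q → q* = 217.5556.
Consumer price on the demand curve at q*: 214.6 − 0.4×217.5556 = 127.5778.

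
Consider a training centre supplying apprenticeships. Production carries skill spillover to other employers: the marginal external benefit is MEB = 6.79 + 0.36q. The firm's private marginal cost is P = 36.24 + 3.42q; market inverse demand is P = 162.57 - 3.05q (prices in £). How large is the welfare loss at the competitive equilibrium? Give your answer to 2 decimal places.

Market equilibrium (private): 36.24 + 3.42q = 162.57 - 3.05q → q_m = 19.5255.
Social marginal cost = private MC − MEB = 29.45 + 3.06q.
Set SMC = demand: 29.45 + 3.06q = 162.57 - 3.05q → q* = 21.7872.
The welfare-loss triangle has base |q_m − q*| and height MEB(q_m) (the vertical gap between SMC and demand is zero at q* and MEB at q_m).
DWL = ½ × 2.2617 × 13.8192 = 15.6274.

DWL = £15.63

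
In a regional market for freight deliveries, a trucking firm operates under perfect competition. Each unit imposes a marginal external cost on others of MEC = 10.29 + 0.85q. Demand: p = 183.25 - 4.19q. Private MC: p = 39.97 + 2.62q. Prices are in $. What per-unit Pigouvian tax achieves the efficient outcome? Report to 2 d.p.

Social marginal cost = private MC + MEC = 50.26 + 3.47q.
Set SMC = demand: 50.26 + 3.47q = 183.25 - 4.19q → q* = 17.3616.
The Pigouvian tax equals MEC at q*: 10.29 + 0.85×17.3616 = 25.0474.

tax = $25.05 per unit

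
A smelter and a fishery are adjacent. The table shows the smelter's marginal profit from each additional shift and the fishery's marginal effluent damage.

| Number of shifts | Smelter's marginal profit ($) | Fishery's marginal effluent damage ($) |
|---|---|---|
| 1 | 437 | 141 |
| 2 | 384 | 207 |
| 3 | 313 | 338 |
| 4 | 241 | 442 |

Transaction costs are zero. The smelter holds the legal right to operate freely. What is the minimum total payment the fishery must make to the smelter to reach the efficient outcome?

$554

Left alone the smelter would choose level 4 (marginal profit stays positive).
Efficient level: k* = 2 (marginal profit ≥ marginal effluent damage through 2).
The fishery must at least cover the smelter's forgone profit from cutting 4→2: 313 + 241 = 554.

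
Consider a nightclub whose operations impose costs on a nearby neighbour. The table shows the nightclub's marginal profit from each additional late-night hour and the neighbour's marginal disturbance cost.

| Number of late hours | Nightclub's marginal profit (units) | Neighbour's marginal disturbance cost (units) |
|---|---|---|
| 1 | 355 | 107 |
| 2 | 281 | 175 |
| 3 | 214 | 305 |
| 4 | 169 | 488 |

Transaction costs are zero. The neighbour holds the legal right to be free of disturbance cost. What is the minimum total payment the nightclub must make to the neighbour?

Efficient level: marginal profit ≥ marginal disturbance cost through level 2, so k* = 2.
With the neighbour holding the right, the nightclub must at least compensate total damage at k*: 107 + 175 = 282.

282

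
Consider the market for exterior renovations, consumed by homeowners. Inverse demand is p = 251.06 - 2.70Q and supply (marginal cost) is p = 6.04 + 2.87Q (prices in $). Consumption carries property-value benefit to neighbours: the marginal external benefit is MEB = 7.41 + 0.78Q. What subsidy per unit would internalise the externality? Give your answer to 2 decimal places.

Social marginal benefit = demand + MEB = 258.47 - 1.92Q.
Set SMB = MC: 258.47 - 1.92Q = 6.04 + 2.87Q → Q* = 52.6994.
The Pigouvian subsidy equals MEB at Q*: 7.41 + 0.78×52.6994 = 48.5155.

subsidy = $48.52 per unit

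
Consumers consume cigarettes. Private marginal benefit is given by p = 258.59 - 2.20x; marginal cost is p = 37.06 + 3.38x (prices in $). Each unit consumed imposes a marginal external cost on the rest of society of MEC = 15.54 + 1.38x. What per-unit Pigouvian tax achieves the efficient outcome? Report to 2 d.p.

tax = $56.38 per unit

Social marginal benefit = demand − MEC = 243.05 - 3.58x.
Set SMB = MC: 243.05 - 3.58x = 37.06 + 3.38x → x* = 29.5963.
The Pigouvian tax equals MEC at x*: 15.54 + 1.38×29.5963 = 56.3829.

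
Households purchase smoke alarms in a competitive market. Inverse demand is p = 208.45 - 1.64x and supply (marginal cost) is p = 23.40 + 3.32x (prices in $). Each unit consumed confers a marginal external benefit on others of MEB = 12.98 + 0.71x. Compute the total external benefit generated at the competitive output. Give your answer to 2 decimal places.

Market equilibrium (private): 23.40 + 3.32x = 208.45 - 1.64x → x_m = 37.3085.
Total external benefit = ∫₀^{x_m} (12.98 + 0.71x) dx = 12.98×37.3085 + ½×0.71×37.3085² = 978.3974.

$978.40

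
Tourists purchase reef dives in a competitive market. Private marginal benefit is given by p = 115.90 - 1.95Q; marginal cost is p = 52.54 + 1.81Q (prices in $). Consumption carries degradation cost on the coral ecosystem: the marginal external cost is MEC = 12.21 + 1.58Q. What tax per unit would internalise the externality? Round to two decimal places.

tax = $27.34 per unit

Social marginal benefit = demand − MEC = 103.69 - 3.53Q.
Set SMB = MC: 103.69 - 3.53Q = 52.54 + 1.81Q → Q* = 9.5787.
The Pigouvian tax equals MEC at Q*: 12.21 + 1.58×9.5787 = 27.3443.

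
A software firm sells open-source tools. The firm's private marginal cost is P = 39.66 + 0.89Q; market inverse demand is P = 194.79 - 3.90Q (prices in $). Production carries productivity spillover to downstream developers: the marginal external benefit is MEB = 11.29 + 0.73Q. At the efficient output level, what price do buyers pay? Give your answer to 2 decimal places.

P = $34.93

Social marginal cost = private MC − MEB = 28.37 + 0.16Q.
Set SMC = demand: 28.37 + 0.16Q = 194.79 - 3.90Q → Q* = 40.9901.
Consumer price on the demand curve at Q*: 194.79 − 3.90×40.9901 = 34.9286.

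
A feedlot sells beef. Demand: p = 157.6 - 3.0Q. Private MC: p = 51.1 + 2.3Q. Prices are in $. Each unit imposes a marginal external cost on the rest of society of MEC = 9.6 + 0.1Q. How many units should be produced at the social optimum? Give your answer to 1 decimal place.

Social marginal cost = private MC + MEC = 60.7 + 2.4Q.
Set SMC = demand: 60.7 + 2.4Q = 157.6 - 3.0Q → Q* = 17.9444.

Q* = 17.9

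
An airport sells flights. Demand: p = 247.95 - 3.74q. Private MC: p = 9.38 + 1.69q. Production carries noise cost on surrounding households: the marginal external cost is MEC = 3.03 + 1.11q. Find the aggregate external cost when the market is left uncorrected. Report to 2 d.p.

1204.46

Market equilibrium (private): 9.38 + 1.69q = 247.95 - 3.74q → q_m = 43.9355.
Total external cost = ∫₀^{q_m} (3.03 + 1.11q) dq = 3.03×43.9355 + ½×1.11×43.9355² = 1204.4567.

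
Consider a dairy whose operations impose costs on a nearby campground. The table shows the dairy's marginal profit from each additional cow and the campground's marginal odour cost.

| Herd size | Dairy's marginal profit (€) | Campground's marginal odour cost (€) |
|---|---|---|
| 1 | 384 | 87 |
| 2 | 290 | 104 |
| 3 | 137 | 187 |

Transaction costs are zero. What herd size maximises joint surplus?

Bargaining reaches the level where marginal profit last exceeds marginal odour cost.
That holds through level 2 (290 ≥ 104) but not at 3 (137 < 187).

2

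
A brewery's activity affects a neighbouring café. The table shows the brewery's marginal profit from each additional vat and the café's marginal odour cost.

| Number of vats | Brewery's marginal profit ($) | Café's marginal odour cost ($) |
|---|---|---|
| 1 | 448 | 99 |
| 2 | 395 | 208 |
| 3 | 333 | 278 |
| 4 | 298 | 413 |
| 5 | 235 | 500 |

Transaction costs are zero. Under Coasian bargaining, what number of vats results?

3

Bargaining reaches the level where marginal profit last exceeds marginal odour cost.
That holds through level 3 (333 ≥ 278) but not at 4 (298 < 413).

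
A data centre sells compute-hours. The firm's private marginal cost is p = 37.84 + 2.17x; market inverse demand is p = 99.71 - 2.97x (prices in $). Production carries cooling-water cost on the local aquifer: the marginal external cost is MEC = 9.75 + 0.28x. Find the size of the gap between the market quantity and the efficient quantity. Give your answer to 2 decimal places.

Market equilibrium (private): 37.84 + 2.17x = 99.71 - 2.97x → x_m = 12.0370.
Social marginal cost = private MC + MEC = 47.59 + 2.45x.
Set SMC = demand: 47.59 + 2.45x = 99.71 - 2.97x → x* = 9.6162.
Gap = |12.0370 − 9.6162| = 2.4208.

2.42 units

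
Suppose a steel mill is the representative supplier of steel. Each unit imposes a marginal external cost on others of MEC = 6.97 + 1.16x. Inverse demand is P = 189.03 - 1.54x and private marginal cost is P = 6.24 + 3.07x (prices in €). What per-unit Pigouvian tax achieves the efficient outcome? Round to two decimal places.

Social marginal cost = private MC + MEC = 13.21 + 4.23x.
Set SMC = demand: 13.21 + 4.23x = 189.03 - 1.54x → x* = 30.4714.
The Pigouvian tax equals MEC at x*: 6.97 + 1.16×30.4714 = 42.3168.

tax = €42.32 per unit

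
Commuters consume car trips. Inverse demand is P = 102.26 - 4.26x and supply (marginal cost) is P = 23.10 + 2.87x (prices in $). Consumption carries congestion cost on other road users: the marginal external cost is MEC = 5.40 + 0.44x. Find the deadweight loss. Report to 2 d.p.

DWL = $6.99

Market equilibrium (private): 23.10 + 2.87x = 102.26 - 4.26x → x_m = 11.1024.
Social marginal benefit = demand − MEC = 96.86 - 4.70x.
Set SMB = MC: 96.86 - 4.70x = 23.10 + 2.87x → x* = 9.7437.
The loss is the area between SMB and MC from x* to x_m; with linear curves that's a triangle of height MEC(x_m).
DWL = ½ × 1.3587 × 10.2850 = 6.9871.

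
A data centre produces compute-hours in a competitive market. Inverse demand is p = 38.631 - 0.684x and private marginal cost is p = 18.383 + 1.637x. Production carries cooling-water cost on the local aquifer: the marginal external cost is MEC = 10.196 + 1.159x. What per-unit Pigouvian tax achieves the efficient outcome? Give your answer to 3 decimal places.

Social marginal cost = private MC + MEC = 28.579 + 2.796x.
Set SMC = demand: 28.579 + 2.796x = 38.631 - 0.684x → x* = 2.8885.
The Pigouvian tax equals MEC at x*: 10.196 + 1.159×2.8885 = 13.5438.

tax = 13.544 per unit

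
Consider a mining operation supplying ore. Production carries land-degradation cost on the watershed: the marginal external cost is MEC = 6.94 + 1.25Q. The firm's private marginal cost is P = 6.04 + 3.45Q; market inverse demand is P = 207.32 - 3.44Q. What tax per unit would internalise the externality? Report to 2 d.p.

Social marginal cost = private MC + MEC = 12.98 + 4.70Q.
Set SMC = demand: 12.98 + 4.70Q = 207.32 - 3.44Q → Q* = 23.8747.
The Pigouvian tax equals MEC at Q*: 6.94 + 1.25×23.8747 = 36.7834.

tax = 36.78 per unit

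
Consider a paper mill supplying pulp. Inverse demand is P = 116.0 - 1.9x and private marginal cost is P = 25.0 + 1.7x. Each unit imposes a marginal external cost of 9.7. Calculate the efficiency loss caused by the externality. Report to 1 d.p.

DWL = 13.1

Market equilibrium (private): 25.0 + 1.7x = 116.0 - 1.9x → x_m = 25.2778.
Social marginal cost = private MC + MEC = 34.7 + 1.7x.
Set SMC = demand: 34.7 + 1.7x = 116.0 - 1.9x → x* = 22.5833.
Between x* and x_m the wedge SMC − demand runs linearly from 0 to MEC(x_m), so the loss is a triangle.
DWL = ½ × 2.6945 × 9.7000 = 13.0683.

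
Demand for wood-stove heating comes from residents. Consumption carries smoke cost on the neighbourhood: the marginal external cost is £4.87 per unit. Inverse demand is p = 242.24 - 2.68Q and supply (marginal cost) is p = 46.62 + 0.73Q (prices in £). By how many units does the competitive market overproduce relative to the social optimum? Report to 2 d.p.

Market equilibrium (private): 46.62 + 0.73Q = 242.24 - 2.68Q → Q_m = 57.3666.
Social marginal benefit = demand − MEC = 237.37 - 2.68Q.
Set SMB = MC: 237.37 - 2.68Q = 46.62 + 0.73Q → Q* = 55.9384.
Gap = |57.3666 − 55.9384| = 1.4282.

1.43 units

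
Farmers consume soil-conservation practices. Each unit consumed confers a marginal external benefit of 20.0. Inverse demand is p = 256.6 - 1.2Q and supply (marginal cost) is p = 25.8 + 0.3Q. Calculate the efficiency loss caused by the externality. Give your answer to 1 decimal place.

DWL = 133.3

Market equilibrium (private): 25.8 + 0.3Q = 256.6 - 1.2Q → Q_m = 153.8667.
Social marginal benefit = demand + MEB = 276.6 - 1.2Q.
Set SMB = MC: 276.6 - 1.2Q = 25.8 + 0.3Q → Q* = 167.2000.
Height of the DWL triangle at Q_m is SMB(Q_m) − MC(Q_m) = MEB(Q_m) = 20.0000.
DWL = ½ × 13.3333 × 20.0000 = 133.3330.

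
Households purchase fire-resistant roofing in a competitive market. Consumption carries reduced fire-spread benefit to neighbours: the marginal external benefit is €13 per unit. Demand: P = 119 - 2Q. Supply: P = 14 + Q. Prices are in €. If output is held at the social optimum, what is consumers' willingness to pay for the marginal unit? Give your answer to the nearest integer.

P = €40

Social marginal benefit = demand + MEB = 132 - 2Q.
Set SMB = MC: 132 - 2Q = 14 + Q → Q* = 39.3333.
Consumer price on the demand curve at Q*: 119 − 2×39.3333 = 40.3334.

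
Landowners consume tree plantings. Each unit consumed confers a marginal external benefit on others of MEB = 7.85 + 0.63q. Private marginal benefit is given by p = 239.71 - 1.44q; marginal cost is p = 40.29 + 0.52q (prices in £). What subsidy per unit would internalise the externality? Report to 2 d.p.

Social marginal benefit = demand + MEB = 247.56 - 0.81q.
Set SMB = MC: 247.56 - 0.81q = 40.29 + 0.52q → q* = 155.8421.
The Pigouvian subsidy equals MEB at q*: 7.85 + 0.63×155.8421 = 106.0305.

subsidy = £106.03 per unit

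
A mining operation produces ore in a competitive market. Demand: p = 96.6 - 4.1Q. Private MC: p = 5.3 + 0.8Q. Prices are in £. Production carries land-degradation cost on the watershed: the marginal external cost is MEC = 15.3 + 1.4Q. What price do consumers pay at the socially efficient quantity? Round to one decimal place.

P = £47.1

Social marginal cost = private MC + MEC = 20.6 + 2.2Q.
Set SMC = demand: 20.6 + 2.2Q = 96.6 - 4.1Q → Q* = 12.0635.
Consumer price on the demand curve at Q*: 96.6 − 4.1×12.0635 = 47.1397.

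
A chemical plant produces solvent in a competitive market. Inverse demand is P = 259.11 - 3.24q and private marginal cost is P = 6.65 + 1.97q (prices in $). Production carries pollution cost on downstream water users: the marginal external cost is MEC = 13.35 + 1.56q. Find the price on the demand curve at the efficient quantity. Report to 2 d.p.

P = $144.68

Social marginal cost = private MC + MEC = 20.00 + 3.53q.
Set SMC = demand: 20.00 + 3.53q = 259.11 - 3.24q → q* = 35.3191.
Consumer price on the demand curve at q*: 259.11 − 3.24×35.3191 = 144.6761.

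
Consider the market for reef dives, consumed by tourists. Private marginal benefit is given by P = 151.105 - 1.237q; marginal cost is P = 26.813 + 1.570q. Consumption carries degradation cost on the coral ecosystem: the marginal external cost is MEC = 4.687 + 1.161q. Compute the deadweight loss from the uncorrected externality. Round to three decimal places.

DWL = 396.507

Market equilibrium (private): 26.813 + 1.570q = 151.105 - 1.237q → q_m = 44.2793.
Social marginal benefit = demand − MEC = 146.418 - 2.398q.
Set SMB = MC: 146.418 - 2.398q = 26.813 + 1.570q → q* = 30.1424.
The loss is the area between SMB and MC from q* to q_m; with linear curves that's a triangle of height MEC(q_m).
DWL = ½ × 14.1369 × 56.0953 = 396.5068.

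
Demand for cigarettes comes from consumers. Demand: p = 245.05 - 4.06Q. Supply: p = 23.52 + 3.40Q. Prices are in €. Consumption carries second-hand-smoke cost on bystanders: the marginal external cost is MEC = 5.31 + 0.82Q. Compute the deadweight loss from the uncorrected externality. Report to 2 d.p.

Market equilibrium (private): 23.52 + 3.40Q = 245.05 - 4.06Q → Q_m = 29.6957.
Social marginal benefit = demand − MEC = 239.74 - 4.88Q.
Set SMB = MC: 239.74 - 4.88Q = 23.52 + 3.40Q → Q* = 26.1135.
Height of the DWL triangle at Q_m is MC(Q_m) − SMB(Q_m) = MEC(Q_m) = 29.6605.
DWL = ½ × 3.5822 × 29.6605 = 53.1249.

DWL = €53.12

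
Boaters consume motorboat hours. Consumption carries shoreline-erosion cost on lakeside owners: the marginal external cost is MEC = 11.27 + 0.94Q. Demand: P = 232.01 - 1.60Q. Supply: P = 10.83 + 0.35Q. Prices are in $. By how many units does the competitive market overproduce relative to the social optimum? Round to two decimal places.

40.79 units

Market equilibrium (private): 10.83 + 0.35Q = 232.01 - 1.60Q → Q_m = 113.4256.
Social marginal benefit = demand − MEC = 220.74 - 2.54Q.
Set SMB = MC: 220.74 - 2.54Q = 10.83 + 0.35Q → Q* = 72.6332.
Gap = |113.4256 − 72.6332| = 40.7924.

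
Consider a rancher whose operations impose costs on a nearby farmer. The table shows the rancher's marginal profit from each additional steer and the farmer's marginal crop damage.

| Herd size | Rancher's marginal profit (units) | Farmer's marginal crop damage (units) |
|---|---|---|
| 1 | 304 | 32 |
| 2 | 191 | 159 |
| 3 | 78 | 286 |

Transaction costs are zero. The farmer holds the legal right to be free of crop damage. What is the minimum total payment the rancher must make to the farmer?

Efficient level: marginal profit ≥ marginal crop damage through level 2, so k* = 2.
With the farmer holding the right, the rancher must at least compensate total damage at k*: 32 + 159 = 191.

191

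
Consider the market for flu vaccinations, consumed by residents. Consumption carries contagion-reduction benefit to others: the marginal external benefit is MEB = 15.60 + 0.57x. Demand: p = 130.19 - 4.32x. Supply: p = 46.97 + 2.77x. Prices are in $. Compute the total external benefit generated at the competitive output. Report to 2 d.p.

Market equilibrium (private): 46.97 + 2.77x = 130.19 - 4.32x → x_m = 11.7377.
Total external benefit = ∫₀^{x_m} (15.60 + 0.57x) dx = 15.60×11.7377 + ½×0.57×11.7377² = 222.3736.

$222.37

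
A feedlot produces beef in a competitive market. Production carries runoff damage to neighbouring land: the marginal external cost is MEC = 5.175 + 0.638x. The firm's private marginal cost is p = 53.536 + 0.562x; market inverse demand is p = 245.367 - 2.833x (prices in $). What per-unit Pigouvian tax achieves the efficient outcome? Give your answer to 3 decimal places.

Social marginal cost = private MC + MEC = 58.711 + 1.200x.
Set SMC = demand: 58.711 + 1.200x = 245.367 - 2.833x → x* = 46.2822.
The Pigouvian tax equals MEC at x*: 5.175 + 0.638×46.2822 = 34.7030.

tax = $34.703 per unit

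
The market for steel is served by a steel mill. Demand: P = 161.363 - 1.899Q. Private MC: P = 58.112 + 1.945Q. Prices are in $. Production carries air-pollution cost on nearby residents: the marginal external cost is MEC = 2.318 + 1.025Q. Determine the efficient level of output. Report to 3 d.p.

Q* = 20.730

Social marginal cost = private MC + MEC = 60.430 + 2.970Q.
Set SMC = demand: 60.430 + 2.970Q = 161.363 - 1.899Q → Q* = 20.7297.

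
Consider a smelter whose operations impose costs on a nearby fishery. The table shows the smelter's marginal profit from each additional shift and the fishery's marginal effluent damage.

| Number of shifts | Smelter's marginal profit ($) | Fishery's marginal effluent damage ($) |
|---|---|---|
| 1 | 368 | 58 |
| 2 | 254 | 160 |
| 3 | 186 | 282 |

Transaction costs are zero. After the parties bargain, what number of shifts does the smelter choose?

2

Bargaining reaches the level where marginal profit last exceeds marginal effluent damage.
That holds through level 2 (254 ≥ 160) but not at 3 (186 < 282).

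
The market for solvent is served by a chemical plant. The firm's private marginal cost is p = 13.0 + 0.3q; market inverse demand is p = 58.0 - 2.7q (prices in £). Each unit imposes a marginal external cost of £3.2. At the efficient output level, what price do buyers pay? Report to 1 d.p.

P = £20.4

Social marginal cost = private MC + MEC = 16.2 + 0.3q.
Set SMC = demand: 16.2 + 0.3q = 58.0 - 2.7q → q* = 13.9333.
Consumer price on the demand curve at q*: 58.0 − 2.7×13.9333 = 20.3801.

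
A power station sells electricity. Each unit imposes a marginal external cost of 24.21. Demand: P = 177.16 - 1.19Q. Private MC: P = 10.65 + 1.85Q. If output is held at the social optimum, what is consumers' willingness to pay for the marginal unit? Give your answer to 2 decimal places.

P = 121.46

Social marginal cost = private MC + MEC = 34.86 + 1.85Q.
Set SMC = demand: 34.86 + 1.85Q = 177.16 - 1.19Q → Q* = 46.8092.
Consumer price on the demand curve at Q*: 177.16 − 1.19×46.8092 = 121.4571.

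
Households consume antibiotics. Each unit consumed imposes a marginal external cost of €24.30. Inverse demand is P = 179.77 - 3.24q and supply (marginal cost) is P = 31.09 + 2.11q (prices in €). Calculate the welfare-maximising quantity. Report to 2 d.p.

Social marginal benefit = demand − MEC = 155.47 - 3.24q.
Set SMB = MC: 155.47 - 3.24q = 31.09 + 2.11q → q* = 23.2486.

q* = 23.25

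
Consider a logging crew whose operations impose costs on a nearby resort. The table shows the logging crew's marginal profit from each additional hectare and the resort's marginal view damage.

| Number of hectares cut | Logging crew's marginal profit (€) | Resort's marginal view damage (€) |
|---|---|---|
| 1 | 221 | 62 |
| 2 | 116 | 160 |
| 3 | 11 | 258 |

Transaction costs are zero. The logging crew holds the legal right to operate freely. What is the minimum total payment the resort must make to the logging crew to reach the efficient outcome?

Left alone the logging crew would choose level 3 (marginal profit stays positive).
Efficient level: k* = 1 (marginal profit ≥ marginal view damage through 1).
The resort must at least cover the logging crew's forgone profit from cutting 3→1: 116 + 11 = 127.

€127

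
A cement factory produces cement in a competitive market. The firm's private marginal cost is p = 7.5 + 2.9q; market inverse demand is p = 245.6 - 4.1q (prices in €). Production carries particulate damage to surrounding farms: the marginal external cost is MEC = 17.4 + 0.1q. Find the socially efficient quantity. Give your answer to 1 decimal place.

Social marginal cost = private MC + MEC = 24.9 + 3.0q.
Set SMC = demand: 24.9 + 3.0q = 245.6 - 4.1q → q* = 31.0845.

q* = 31.1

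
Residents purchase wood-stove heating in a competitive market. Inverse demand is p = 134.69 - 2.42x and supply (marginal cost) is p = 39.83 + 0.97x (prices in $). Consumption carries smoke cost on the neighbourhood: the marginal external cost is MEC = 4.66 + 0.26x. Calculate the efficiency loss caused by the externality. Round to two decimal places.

Market equilibrium (private): 39.83 + 0.97x = 134.69 - 2.42x → x_m = 27.9823.
Social marginal benefit = demand − MEC = 130.03 - 2.68x.
Set SMB = MC: 130.03 - 2.68x = 39.83 + 0.97x → x* = 24.7123.
The loss is the area between SMB and MC from x* to x_m; with linear curves that's a triangle of height MEC(x_m).
DWL = ½ × 3.2700 × 11.9354 = 19.5144.

DWL = $19.51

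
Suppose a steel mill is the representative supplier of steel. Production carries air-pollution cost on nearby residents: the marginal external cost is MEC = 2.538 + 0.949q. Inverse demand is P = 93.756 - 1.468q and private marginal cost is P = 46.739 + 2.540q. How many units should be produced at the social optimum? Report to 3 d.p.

q* = 8.973

Social marginal cost = private MC + MEC = 49.277 + 3.489q.
Set SMC = demand: 49.277 + 3.489q = 93.756 - 1.468q → q* = 8.9730.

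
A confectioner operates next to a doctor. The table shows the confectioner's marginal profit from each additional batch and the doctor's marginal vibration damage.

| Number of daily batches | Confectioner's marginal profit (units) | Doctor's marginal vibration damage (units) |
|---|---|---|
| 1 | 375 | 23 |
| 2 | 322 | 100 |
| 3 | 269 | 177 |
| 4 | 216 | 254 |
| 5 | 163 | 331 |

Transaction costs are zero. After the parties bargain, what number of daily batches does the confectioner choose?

Bargaining reaches the level where marginal profit last exceeds marginal vibration damage.
That holds through level 3 (269 ≥ 177) but not at 4 (216 < 254).

3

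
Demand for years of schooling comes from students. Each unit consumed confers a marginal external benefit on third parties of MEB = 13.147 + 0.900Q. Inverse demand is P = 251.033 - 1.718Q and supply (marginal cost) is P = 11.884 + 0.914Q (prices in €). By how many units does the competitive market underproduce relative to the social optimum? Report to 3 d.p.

54.805 units

Market equilibrium (private): 11.884 + 0.914Q = 251.033 - 1.718Q → Q_m = 90.8621.
Social marginal benefit = demand + MEB = 264.180 - 0.818Q.
Set SMB = MC: 264.180 - 0.818Q = 11.884 + 0.914Q → Q* = 145.6674.
Gap = |90.8621 − 145.6674| = 54.8053.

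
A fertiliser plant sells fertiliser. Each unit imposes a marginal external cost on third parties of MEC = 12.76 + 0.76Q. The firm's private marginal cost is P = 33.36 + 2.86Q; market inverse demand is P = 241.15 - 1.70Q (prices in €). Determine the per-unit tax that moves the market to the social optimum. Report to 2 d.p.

tax = €40.62 per unit

Social marginal cost = private MC + MEC = 46.12 + 3.62Q.
Set SMC = demand: 46.12 + 3.62Q = 241.15 - 1.70Q → Q* = 36.6598.
The Pigouvian tax equals MEC at Q*: 12.76 + 0.76×36.6598 = 40.6214.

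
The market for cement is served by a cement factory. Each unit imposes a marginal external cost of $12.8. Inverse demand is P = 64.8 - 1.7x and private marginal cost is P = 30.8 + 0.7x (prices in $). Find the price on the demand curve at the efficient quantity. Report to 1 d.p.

Social marginal cost = private MC + MEC = 43.6 + 0.7x.
Set SMC = demand: 43.6 + 0.7x = 64.8 - 1.7x → x* = 8.8333.
Consumer price on the demand curve at x*: 64.8 − 1.7×8.8333 = 49.7834.

P = $49.8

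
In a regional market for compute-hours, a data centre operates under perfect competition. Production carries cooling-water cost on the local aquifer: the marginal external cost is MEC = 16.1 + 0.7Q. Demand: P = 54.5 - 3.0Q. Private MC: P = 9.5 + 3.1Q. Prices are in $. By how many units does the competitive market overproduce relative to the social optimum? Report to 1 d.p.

Market equilibrium (private): 9.5 + 3.1Q = 54.5 - 3.0Q → Q_m = 7.3770.
Social marginal cost = private MC + MEC = 25.6 + 3.8Q.
Set SMC = demand: 25.6 + 3.8Q = 54.5 - 3.0Q → Q* = 4.2500.
Gap = |7.3770 − 4.2500| = 3.1270.

3.1 units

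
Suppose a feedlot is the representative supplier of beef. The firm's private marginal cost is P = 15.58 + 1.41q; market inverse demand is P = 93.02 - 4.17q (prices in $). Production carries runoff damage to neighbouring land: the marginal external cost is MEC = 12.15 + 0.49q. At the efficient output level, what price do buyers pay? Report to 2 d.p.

P = $48.17

Social marginal cost = private MC + MEC = 27.73 + 1.90q.
Set SMC = demand: 27.73 + 1.90q = 93.02 - 4.17q → q* = 10.7562.
Consumer price on the demand curve at q*: 93.02 − 4.17×10.7562 = 48.1666.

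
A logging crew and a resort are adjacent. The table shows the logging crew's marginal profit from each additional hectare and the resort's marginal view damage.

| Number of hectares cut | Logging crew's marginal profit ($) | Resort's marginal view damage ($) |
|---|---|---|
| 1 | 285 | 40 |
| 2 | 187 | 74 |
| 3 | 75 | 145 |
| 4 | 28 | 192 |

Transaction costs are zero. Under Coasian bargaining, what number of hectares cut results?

Bargaining reaches the level where marginal profit last exceeds marginal view damage.
That holds through level 2 (187 ≥ 74) but not at 3 (75 < 145).

2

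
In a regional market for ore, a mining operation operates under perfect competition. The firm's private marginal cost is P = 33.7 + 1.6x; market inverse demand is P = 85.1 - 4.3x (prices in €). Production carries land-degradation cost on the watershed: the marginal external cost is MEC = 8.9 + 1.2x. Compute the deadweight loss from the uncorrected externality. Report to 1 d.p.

DWL = €26.4

Market equilibrium (private): 33.7 + 1.6x = 85.1 - 4.3x → x_m = 8.7119.
Social marginal cost = private MC + MEC = 42.6 + 2.8x.
Set SMC = demand: 42.6 + 2.8x = 85.1 - 4.3x → x* = 5.9859.
Height of the DWL triangle at x_m is SMC(x_m) − demand(x_m) = MEC(x_m) = 19.3542.
DWL = ½ × 2.7260 × 19.3542 = 26.3798.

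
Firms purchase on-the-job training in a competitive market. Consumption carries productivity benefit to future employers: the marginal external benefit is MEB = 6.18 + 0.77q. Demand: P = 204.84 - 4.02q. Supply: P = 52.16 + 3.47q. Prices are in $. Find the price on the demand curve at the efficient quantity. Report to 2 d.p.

P = $109.81

Social marginal benefit = demand + MEB = 211.02 - 3.25q.
Set SMB = MC: 211.02 - 3.25q = 52.16 + 3.47q → q* = 23.6399.
Consumer price on the demand curve at q*: 204.84 − 4.02×23.6399 = 109.8076.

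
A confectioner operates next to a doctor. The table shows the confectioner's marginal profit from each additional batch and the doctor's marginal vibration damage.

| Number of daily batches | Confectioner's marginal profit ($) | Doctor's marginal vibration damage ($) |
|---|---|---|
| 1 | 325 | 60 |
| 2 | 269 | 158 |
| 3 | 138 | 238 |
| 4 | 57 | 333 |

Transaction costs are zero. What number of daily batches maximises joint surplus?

Bargaining reaches the level where marginal profit last exceeds marginal vibration damage.
That holds through level 2 (269 ≥ 158) but not at 3 (138 < 238).

2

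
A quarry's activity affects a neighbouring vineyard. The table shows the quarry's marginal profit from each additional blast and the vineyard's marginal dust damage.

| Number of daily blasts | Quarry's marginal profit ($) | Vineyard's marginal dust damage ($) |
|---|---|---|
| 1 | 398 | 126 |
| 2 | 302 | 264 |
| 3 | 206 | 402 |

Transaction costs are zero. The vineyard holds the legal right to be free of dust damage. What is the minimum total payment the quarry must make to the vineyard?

Efficient level: marginal profit ≥ marginal dust damage through level 2, so k* = 2.
With the vineyard holding the right, the quarry must at least compensate total damage at k*: 126 + 264 = 390.

$390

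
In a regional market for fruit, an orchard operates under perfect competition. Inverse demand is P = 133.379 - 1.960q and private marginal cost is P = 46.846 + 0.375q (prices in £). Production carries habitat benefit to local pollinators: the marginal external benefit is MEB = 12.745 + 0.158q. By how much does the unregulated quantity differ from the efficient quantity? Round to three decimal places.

8.544 units

Market equilibrium (private): 46.846 + 0.375q = 133.379 - 1.960q → q_m = 37.0591.
Social marginal cost = private MC − MEB = 34.101 + 0.217q.
Set SMC = demand: 34.101 + 0.217q = 133.379 - 1.960q → q* = 45.6031.
Gap = |37.0591 − 45.6031| = 8.5440.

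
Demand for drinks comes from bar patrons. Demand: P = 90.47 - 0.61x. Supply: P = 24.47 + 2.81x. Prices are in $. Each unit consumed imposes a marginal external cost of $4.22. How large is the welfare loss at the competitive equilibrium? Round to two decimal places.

Market equilibrium (private): 24.47 + 2.81x = 90.47 - 0.61x → x_m = 19.2982.
Social marginal benefit = demand − MEC = 86.25 - 0.61x.
Set SMB = MC: 86.25 - 0.61x = 24.47 + 2.81x → x* = 18.0643.
Between x* and x_m the wedge MC − SMB runs linearly from 0 to MEC(x_m), so the loss is a triangle.
DWL = ½ × 1.2339 × 4.2200 = 2.6035.

DWL = $2.60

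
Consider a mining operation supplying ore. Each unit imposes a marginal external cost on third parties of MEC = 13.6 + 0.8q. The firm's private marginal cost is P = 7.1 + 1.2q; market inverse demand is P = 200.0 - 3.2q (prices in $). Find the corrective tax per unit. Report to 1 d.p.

Social marginal cost = private MC + MEC = 20.7 + 2.0q.
Set SMC = demand: 20.7 + 2.0q = 200.0 - 3.2q → q* = 34.4808.
The Pigouvian tax equals MEC at q*: 13.6 + 0.8×34.4808 = 41.1846.

tax = $41.2 per unit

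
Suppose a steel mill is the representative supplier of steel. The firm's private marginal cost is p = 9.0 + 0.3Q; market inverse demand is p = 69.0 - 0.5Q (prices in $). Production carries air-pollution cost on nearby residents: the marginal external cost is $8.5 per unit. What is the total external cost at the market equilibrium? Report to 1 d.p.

Market equilibrium (private): 9.0 + 0.3Q = 69.0 - 0.5Q → Q_m = 75.0000.
Total external cost = MEC × Q_m = 8.5 × 75.0000 = 637.5000.

$637.5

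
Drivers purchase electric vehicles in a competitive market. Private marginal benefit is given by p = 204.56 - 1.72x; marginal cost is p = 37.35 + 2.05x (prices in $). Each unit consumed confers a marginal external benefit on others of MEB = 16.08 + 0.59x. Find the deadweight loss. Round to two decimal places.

Market equilibrium (private): 37.35 + 2.05x = 204.56 - 1.72x → x_m = 44.3528.
Social marginal benefit = demand + MEB = 220.64 - 1.13x.
Set SMB = MC: 220.64 - 1.13x = 37.35 + 2.05x → x* = 57.6384.
The welfare-loss triangle has base |x_m − x*| and height MEB(x_m) (the vertical gap between SMB and MC is zero at x* and MEB at x_m).
DWL = ½ × 13.2856 × 42.2481 = 280.6457.

DWL = $280.65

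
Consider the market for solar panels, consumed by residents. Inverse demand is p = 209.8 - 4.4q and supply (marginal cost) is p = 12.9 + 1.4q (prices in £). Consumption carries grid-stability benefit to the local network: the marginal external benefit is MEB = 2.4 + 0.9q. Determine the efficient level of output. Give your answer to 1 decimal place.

q* = 40.7

Social marginal benefit = demand + MEB = 212.2 - 3.5q.
Set SMB = MC: 212.2 - 3.5q = 12.9 + 1.4q → q* = 40.6735.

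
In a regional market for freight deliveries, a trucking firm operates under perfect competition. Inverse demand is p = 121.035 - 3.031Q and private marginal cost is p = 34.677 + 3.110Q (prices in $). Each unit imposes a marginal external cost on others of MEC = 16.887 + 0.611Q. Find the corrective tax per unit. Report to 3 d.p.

Social marginal cost = private MC + MEC = 51.564 + 3.721Q.
Set SMC = demand: 51.564 + 3.721Q = 121.035 - 3.031Q → Q* = 10.2890.
The Pigouvian tax equals MEC at Q*: 16.887 + 0.611×10.2890 = 23.1736.

tax = $23.174 per unit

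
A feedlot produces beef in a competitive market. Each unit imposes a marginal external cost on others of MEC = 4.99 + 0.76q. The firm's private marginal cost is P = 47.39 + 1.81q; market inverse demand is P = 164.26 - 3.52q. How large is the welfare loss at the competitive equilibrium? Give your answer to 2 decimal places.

DWL = 38.50

Market equilibrium (private): 47.39 + 1.81q = 164.26 - 3.52q → q_m = 21.9268.
Social marginal cost = private MC + MEC = 52.38 + 2.57q.
Set SMC = demand: 52.38 + 2.57q = 164.26 - 3.52q → q* = 18.3711.
Between q* and q_m the wedge SMC − demand runs linearly from 0 to MEC(q_m), so the loss is a triangle.
DWL = ½ × 3.5557 × 21.6544 = 38.4983.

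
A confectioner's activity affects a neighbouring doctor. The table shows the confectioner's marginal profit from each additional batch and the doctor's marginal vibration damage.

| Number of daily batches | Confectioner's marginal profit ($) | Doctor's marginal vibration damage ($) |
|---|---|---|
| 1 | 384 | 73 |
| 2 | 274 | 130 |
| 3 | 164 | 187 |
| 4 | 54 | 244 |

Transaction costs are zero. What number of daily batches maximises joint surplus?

Bargaining reaches the level where marginal profit last exceeds marginal vibration damage.
That holds through level 2 (274 ≥ 130) but not at 3 (164 < 187).

2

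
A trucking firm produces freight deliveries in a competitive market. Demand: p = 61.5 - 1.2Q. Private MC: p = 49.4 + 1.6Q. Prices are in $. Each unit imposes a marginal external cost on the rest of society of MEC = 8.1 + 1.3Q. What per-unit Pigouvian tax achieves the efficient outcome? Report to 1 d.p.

tax = $9.4 per unit

Social marginal cost = private MC + MEC = 57.5 + 2.9Q.
Set SMC = demand: 57.5 + 2.9Q = 61.5 - 1.2Q → Q* = 0.9756.
The Pigouvian tax equals MEC at Q*: 8.1 + 1.3×0.9756 = 9.3683.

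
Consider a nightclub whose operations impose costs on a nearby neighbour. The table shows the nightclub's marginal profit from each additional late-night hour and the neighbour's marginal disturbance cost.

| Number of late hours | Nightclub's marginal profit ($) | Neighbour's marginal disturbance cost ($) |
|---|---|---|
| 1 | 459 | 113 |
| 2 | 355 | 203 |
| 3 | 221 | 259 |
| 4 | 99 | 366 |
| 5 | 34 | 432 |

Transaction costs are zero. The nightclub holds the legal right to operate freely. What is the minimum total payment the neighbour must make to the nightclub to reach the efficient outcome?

Left alone the nightclub would choose level 5 (marginal profit stays positive).
Efficient level: k* = 2 (marginal profit ≥ marginal disturbance cost through 2).
The neighbour must at least cover the nightclub's forgone profit from cutting 5→2: 221 + 99 + 34 = 354.

$354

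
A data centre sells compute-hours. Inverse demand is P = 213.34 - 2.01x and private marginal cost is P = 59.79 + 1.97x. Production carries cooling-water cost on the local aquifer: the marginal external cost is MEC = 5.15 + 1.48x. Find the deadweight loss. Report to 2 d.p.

DWL = 354.85

Market equilibrium (private): 59.79 + 1.97x = 213.34 - 2.01x → x_m = 38.5804.
Social marginal cost = private MC + MEC = 64.94 + 3.45x.
Set SMC = demand: 64.94 + 3.45x = 213.34 - 2.01x → x* = 27.1795.
The welfare-loss triangle has base |x_m − x*| and height MEC(x_m) (the vertical gap between SMC and demand is zero at x* and MEC at x_m).
DWL = ½ × 11.4009 × 62.2490 = 354.8473.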